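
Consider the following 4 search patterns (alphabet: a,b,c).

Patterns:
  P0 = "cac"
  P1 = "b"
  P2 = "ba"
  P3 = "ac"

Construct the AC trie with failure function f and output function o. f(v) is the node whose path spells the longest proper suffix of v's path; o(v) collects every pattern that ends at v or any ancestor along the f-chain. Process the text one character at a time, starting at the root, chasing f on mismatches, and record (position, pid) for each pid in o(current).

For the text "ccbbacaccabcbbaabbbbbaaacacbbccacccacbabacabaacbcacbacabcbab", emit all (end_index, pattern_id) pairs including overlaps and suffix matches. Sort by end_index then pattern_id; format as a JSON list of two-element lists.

Build automaton:
Trie nodes:
  n0 'ε': a→6 b→4 c→1
  n1 'c': a→2
  n2 'ca': c→3
  n3 'cac': ·  ←P0
  n4 'b': a→5  ←P1
  n5 'ba': ·  ←P2
  n6 'a': c→7
  n7 'ac': ·  ←P3

BFS fail/out derivation:
  fail(1) 'c': from fail(0)=0 chase 'c': 0 ⇒ 0;  out=∅∪out(0)=∅
  fail(4) 'b': from fail(0)=0 chase 'b': 0 ⇒ 0;  out={1}∪out(0)={1}
  fail(6) 'a': from fail(0)=0 chase 'a': 0 ⇒ 0;  out=∅∪out(0)=∅
  fail(2) 'ca': from fail(1)=0 chase 'a': 0 ⇒ 6;  out=∅∪out(6)=∅
  fail(5) 'ba': from fail(4)=0 chase 'a': 0 ⇒ 6;  out={2}∪out(6)={2}
  fail(7) 'ac': from fail(6)=0 chase 'c': 0 ⇒ 1;  out={3}∪out(1)={3}
  fail(3) 'cac': from fail(2)=6 chase 'c': 6 ⇒ 7;  out={0}∪out(7)={0,3}

Scan:
[0] read 'c'  n0⇒n1
[1] read 'c'  n1⇒n1 ·f
[2] read 'b'  n1⇒n4 ·f  ** P1@[2:2]
[3] read 'b'  n4⇒n4 ·f  ** P1@[3:3]
[4] read 'a'  n4⇒n5  ** P2@[3:4]
[5] read 'c'  n5⇒n7 ·f  ** P3@[4:5]
[6] read 'a'  n7⇒n2 ·f
[7] read 'c'  n2⇒n3  ** P0@[5:7],P3@[6:7]
[8] read 'c'  n3⇒n1 ·f
[9] read 'a'  n1⇒n2
[10] read 'b'  n2⇒n4 ·f  ** P1@[10:10]
[11] read 'c'  n4⇒n1 ·f
[12] read 'b'  n1⇒n4 ·f  ** P1@[12:12]
[13] read 'b'  n4⇒n4 ·f  ** P1@[13:13]
[14] read 'a'  n4⇒n5  ** P2@[13:14]
[15] read 'a'  n5⇒n6 ·f
[16] read 'b'  n6⇒n4 ·f  ** P1@[16:16]
[17] read 'b'  n4⇒n4 ·f  ** P1@[17:17]
[18] read 'b'  n4⇒n4 ·f  ** P1@[18:18]
[19] read 'b'  n4⇒n4 ·f  ** P1@[19:19]
[20] read 'b'  n4⇒n4 ·f  ** P1@[20:20]
[21] read 'a'  n4⇒n5  ** P2@[20:21]
[22] read 'a'  n5⇒n6 ·f
[23] read 'a'  n6⇒n6 ·f
[24] read 'c'  n6⇒n7  ** P3@[23:24]
[25] read 'a'  n7⇒n2 ·f
[26] read 'c'  n2⇒n3  ** P0@[24:26],P3@[25:26]
[27] read 'b'  n3⇒n4 ·f  ** P1@[27:27]
[28] read 'b'  n4⇒n4 ·f  ** P1@[28:28]
[29] read 'c'  n4⇒n1 ·f
[30] read 'c'  n1⇒n1 ·f
[31] read 'a'  n1⇒n2
[32] read 'c'  n2⇒n3  ** P0@[30:32],P3@[31:32]
[33] read 'c'  n3⇒n1 ·f
[34] read 'c'  n1⇒n1 ·f
[35] read 'a'  n1⇒n2
[36] read 'c'  n2⇒n3  ** P0@[34:36],P3@[35:36]
[37] read 'b'  n3⇒n4 ·f  ** P1@[37:37]
[38] read 'a'  n4⇒n5  ** P2@[37:38]
[39] read 'b'  n5⇒n4 ·f  ** P1@[39:39]
[40] read 'a'  n4⇒n5  ** P2@[39:40]
[41] read 'c'  n5⇒n7 ·f  ** P3@[40:41]
[42] read 'a'  n7⇒n2 ·f
[43] read 'b'  n2⇒n4 ·f  ** P1@[43:43]
[44] read 'a'  n4⇒n5  ** P2@[43:44]
[45] read 'a'  n5⇒n6 ·f
[46] read 'c'  n6⇒n7  ** P3@[45:46]
[47] read 'b'  n7⇒n4 ·f  ** P1@[47:47]
[48] read 'c'  n4⇒n1 ·f
[49] read 'a'  n1⇒n2
[50] read 'c'  n2⇒n3  ** P0@[48:50],P3@[49:50]
[51] read 'b'  n3⇒n4 ·f  ** P1@[51:51]
[52] read 'a'  n4⇒n5  ** P2@[51:52]
[53] read 'c'  n5⇒n7 ·f  ** P3@[52:53]
[54] read 'a'  n7⇒n2 ·f
[55] read 'b'  n2⇒n4 ·f  ** P1@[55:55]
[56] read 'c'  n4⇒n1 ·f
[57] read 'b'  n1⇒n4 ·f  ** P1@[57:57]
[58] read 'a'  n4⇒n5  ** P2@[57:58]
[59] read 'b'  n5⇒n4 ·f  ** P1@[59:59]

Matches: [[2,1],[3,1],[4,2],[5,3],[7,0],[7,3],[10,1],[12,1],[13,1],[14,2],[16,1],[17,1],[18,1],[19,1],[20,1],[21,2],[24,3],[26,0],[26,3],[27,1],[28,1],[32,0],[32,3],[36,0],[36,3],[37,1],[38,2],[39,1],[40,2],[41,3],[43,1],[44,2],[46,3],[47,1],[50,0],[50,3],[51,1],[52,2],[53,3],[55,1],[57,1],[58,2],[59,1]]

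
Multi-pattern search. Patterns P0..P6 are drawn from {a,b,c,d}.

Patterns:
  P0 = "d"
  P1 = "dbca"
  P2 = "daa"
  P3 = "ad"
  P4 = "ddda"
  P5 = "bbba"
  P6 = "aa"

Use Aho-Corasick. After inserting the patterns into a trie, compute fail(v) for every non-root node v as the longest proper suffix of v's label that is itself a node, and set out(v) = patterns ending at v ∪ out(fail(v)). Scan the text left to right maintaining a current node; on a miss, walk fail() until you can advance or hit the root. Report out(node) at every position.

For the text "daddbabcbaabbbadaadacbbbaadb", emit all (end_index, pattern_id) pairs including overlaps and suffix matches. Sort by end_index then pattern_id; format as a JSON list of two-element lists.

Build:
Trie nodes:
  0='ε' goto a→7 b→12 d→1
  1='d' goto a→5 b→2 d→9  ←P0
  2='db' goto c→3
  3='dbc' goto a→4
  4='dbca' goto ·  ←P1
  5='da' goto a→6
  6='daa' goto ·  ←P2
  7='a' goto a→16 d→8
  8='ad' goto ·  ←P3
  9='dd' goto d→10
  10='ddd' goto a→11
  11='ddda' goto ·  ←P4
  12='b' goto b→13
  13='bb' goto b→14
  14='bbb' goto a→15
  15='bbba' goto ·  ←P5
  16='aa' goto ·  ←P6

Failure links (BFS by depth):
  n1('d'): parent n0 fail=0; on 'd' 0 → fail=0;  out {0}∪∅={0}
  n7('a'): parent n0 fail=0; on 'a' 0 → fail=0;  out ∅∪∅=∅
  n12('b'): parent n0 fail=0; on 'b' 0 → fail=0;  out ∅∪∅=∅
  n2('db'): parent n1 fail=0; on 'b' 0 → fail=12;  out ∅∪∅=∅
  n5('da'): parent n1 fail=0; on 'a' 0 → fail=7;  out ∅∪∅=∅
  n8('ad'): parent n7 fail=0; on 'd' 0 → fail=1;  out {3}∪{0}={0,3}
  n9('dd'): parent n1 fail=0; on 'd' 0 → fail=1;  out ∅∪{0}={0}
  n13('bb'): parent n12 fail=0; on 'b' 0 → fail=12;  out ∅∪∅=∅
  n16('aa'): parent n7 fail=0; on 'a' 0 → fail=7;  out {6}∪∅={6}
  n3('dbc'): parent n2 fail=12; on 'c' 12→0 → fail=0;  out ∅∪∅=∅
  n6('daa'): parent n5 fail=7; on 'a' 7 → fail=16;  out {2}∪{6}={2,6}
  n10('ddd'): parent n9 fail=1; on 'd' 1 → fail=9;  out ∅∪{0}={0}
  n14('bbb'): parent n13 fail=12; on 'b' 12 → fail=13;  out ∅∪∅=∅
  n4('dbca'): parent n3 fail=0; on 'a' 0 → fail=7;  out {1}∪∅={1}
  n11('ddda'): parent n10 fail=9; on 'a' 9→1 → fail=5;  out {4}∪∅={4}
  n15('bbba'): parent n14 fail=13; on 'a' 13→12→0 → fail=7;  out {5}∪∅={5}

Run:
i=0 'd': node 0→1  ** P0@[0:0]
i=1 'a': node 1→5
i=2 'd': node 5→8 ·f  ** P0@[2:2],P3@[1:2]
i=3 'd': node 8→9 ·f  ** P0@[3:3]
i=4 'b': node 9→2 ·f
i=5 'a': node 2→7 ·f
i=6 'b': node 7→12 ·f
i=7 'c': node 12→0 ·f
i=8 'b': node 0→12
i=9 'a': node 12→7 ·f
i=10 'a': node 7→16  ** P6@[9:10]
i=11 'b': node 16→12 ·f
i=12 'b': node 12→13
i=13 'b': node 13→14
i=14 'a': node 14→15  ** P5@[11:14]
i=15 'd': node 15→8 ·f  ** P0@[15:15],P3@[14:15]
i=16 'a': node 8→5 ·f
i=17 'a': node 5→6  ** P2@[15:17],P6@[16:17]
i=18 'd': node 6→8 ·f  ** P0@[18:18],P3@[17:18]
i=19 'a': node 8→5 ·f
i=20 'c': node 5→0 ·f
i=21 'b': node 0→12
i=22 'b': node 12→13
i=23 'b': node 13→14
i=24 'a': node 14→15  ** P5@[21:24]
i=25 'a': node 15→16 ·f  ** P6@[24:25]
i=26 'd': node 16→8 ·f  ** P0@[26:26],P3@[25:26]
i=27 'b': node 8→2 ·f

Result: [[0,0],[2,0],[2,3],[3,0],[10,6],[14,5],[15,0],[15,3],[17,2],[17,6],[18,0],[18,3],[24,5],[25,6],[26,0],[26,3]]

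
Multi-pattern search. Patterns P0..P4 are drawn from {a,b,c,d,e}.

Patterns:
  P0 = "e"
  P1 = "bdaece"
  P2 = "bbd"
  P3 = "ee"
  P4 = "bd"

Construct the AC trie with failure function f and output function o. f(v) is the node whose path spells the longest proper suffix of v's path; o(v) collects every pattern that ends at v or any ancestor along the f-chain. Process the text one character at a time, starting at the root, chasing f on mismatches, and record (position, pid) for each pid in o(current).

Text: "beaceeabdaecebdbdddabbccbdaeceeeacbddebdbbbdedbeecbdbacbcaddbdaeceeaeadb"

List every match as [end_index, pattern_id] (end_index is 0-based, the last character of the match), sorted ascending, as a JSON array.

Build automaton:
Trie nodes:
  0='ε' goto b→2 e→1
  1='e' goto e→10  [P0 ends]
  2='b' goto b→8 d→3
  3='bd' goto a→4  [P4 ends]
  4='bda' goto e→5
  5='bdae' goto c→6
  6='bdaec' goto e→7
  7='bdaece' goto ·  [P1 ends]
  8='bb' goto d→9
  9='bbd' goto ·  [P2 ends]
  10='ee' goto ·  [P3 ends]

BFS fail/out derivation:
  fail(1) 'e': from fail(0)=0 chase 'e': 0 ⇒ 0;  out={0}∪out(0)={0}
  fail(2) 'b': from fail(0)=0 chase 'b': 0 ⇒ 0;  out=∅∪out(0)=∅
  fail(3) 'bd': from fail(2)=0 chase 'd': 0 ⇒ 0;  out={4}∪out(0)={4}
  fail(8) 'bb': from fail(2)=0 chase 'b': 0 ⇒ 2;  out=∅∪out(2)=∅
  fail(10) 'ee': from fail(1)=0 chase 'e': 0 ⇒ 1;  out={3}∪out(1)={0,3}
  fail(4) 'bda': from fail(3)=0 chase 'a': 0 ⇒ 0;  out=∅∪out(0)=∅
  fail(9) 'bbd': from fail(8)=2 chase 'd': 2 ⇒ 3;  out={2}∪out(3)={2,4}
  fail(5) 'bdae': from fail(4)=0 chase 'e': 0 ⇒ 1;  out=∅∪out(1)={0}
  fail(6) 'bdaec': from fail(5)=1 chase 'c': 1→0 ⇒ 0;  out=∅∪out(0)=∅
  fail(7) 'bdaece': from fail(6)=0 chase 'e': 0 ⇒ 1;  out={1}∪out(1)={0,1}

Scan:
pos 0 'b': at 2
pos 1 'e': at 1 (fail-walked)  ** P0@[1:1]
pos 2 'a': at 0 (fail-walked)
pos 3 'c': at 0
pos 4 'e': at 1  ** P0@[4:4]
pos 5 'e': at 10  ** P0@[5:5],P3@[4:5]
pos 6 'a': at 0 (fail-walked)
pos 7 'b': at 2
pos 8 'd': at 3  ** P4@[7:8]
pos 9 'a': at 4
pos 10 'e': at 5  ** P0@[10:10]
pos 11 'c': at 6
pos 12 'e': at 7  ** P0@[12:12],P1@[7:12]
pos 13 'b': at 2 (fail-walked)
pos 14 'd': at 3  ** P4@[13:14]
pos 15 'b': at 2 (fail-walked)
pos 16 'd': at 3  ** P4@[15:16]
pos 17 'd': at 0 (fail-walked)
pos 18 'd': at 0
pos 19 'a': at 0
pos 20 'b': at 2
pos 21 'b': at 8
pos 22 'c': at 0 (fail-walked)
pos 23 'c': at 0
pos 24 'b': at 2
pos 25 'd': at 3  ** P4@[24:25]
pos 26 'a': at 4
pos 27 'e': at 5  ** P0@[27:27]
pos 28 'c': at 6
pos 29 'e': at 7  ** P0@[29:29],P1@[24:29]
pos 30 'e': at 10 (fail-walked)  ** P0@[30:30],P3@[29:30]
pos 31 'e': at 10 (fail-walked)  ** P0@[31:31],P3@[30:31]
pos 32 'a': at 0 (fail-walked)
pos 33 'c': at 0
pos 34 'b': at 2
pos 35 'd': at 3  ** P4@[34:35]
pos 36 'd': at 0 (fail-walked)
pos 37 'e': at 1  ** P0@[37:37]
pos 38 'b': at 2 (fail-walked)
pos 39 'd': at 3  ** P4@[38:39]
pos 40 'b': at 2 (fail-walked)
pos 41 'b': at 8
pos 42 'b': at 8 (fail-walked)
pos 43 'd': at 9  ** P2@[41:43],P4@[42:43]
pos 44 'e': at 1 (fail-walked)  ** P0@[44:44]
pos 45 'd': at 0 (fail-walked)
pos 46 'b': at 2
pos 47 'e': at 1 (fail-walked)  ** P0@[47:47]
pos 48 'e': at 10  ** P0@[48:48],P3@[47:48]
pos 49 'c': at 0 (fail-walked)
pos 50 'b': at 2
pos 51 'd': at 3  ** P4@[50:51]
pos 52 'b': at 2 (fail-walked)
pos 53 'a': at 0 (fail-walked)
pos 54 'c': at 0
pos 55 'b': at 2
pos 56 'c': at 0 (fail-walked)
pos 57 'a': at 0
pos 58 'd': at 0
pos 59 'd': at 0
pos 60 'b': at 2
pos 61 'd': at 3  ** P4@[60:61]
pos 62 'a': at 4
pos 63 'e': at 5  ** P0@[63:63]
pos 64 'c': at 6
pos 65 'e': at 7  ** P0@[65:65],P1@[60:65]
pos 66 'e': at 10 (fail-walked)  ** P0@[66:66],P3@[65:66]
pos 67 'a': at 0 (fail-walked)
pos 68 'e': at 1  ** P0@[68:68]
pos 69 'a': at 0 (fail-walked)
pos 70 'd': at 0
pos 71 'b': at 2

All matches (sorted): [[1,0],[4,0],[5,0],[5,3],[8,4],[10,0],[12,0],[12,1],[14,4],[16,4],[25,4],[27,0],[29,0],[29,1],[30,0],[30,3],[31,0],[31,3],[35,4],[37,0],[39,4],[43,2],[43,4],[44,0],[47,0],[48,0],[48,3],[51,4],[61,4],[63,0],[65,0],[65,1],[66,0],[66,3],[68,0]]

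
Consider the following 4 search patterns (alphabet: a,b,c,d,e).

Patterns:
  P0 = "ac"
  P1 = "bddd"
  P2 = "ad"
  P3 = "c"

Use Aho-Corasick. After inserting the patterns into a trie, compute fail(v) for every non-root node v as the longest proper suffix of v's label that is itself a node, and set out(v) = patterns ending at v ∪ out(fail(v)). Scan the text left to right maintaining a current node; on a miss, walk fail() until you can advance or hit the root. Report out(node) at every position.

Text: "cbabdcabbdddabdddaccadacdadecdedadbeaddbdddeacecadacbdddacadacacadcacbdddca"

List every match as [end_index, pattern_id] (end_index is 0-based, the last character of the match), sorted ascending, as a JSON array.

Build automaton:
Trie nodes:
  n0 'ε': a→1 b→3 c→8
  n1 'a': c→2 d→7
  n2 'ac': ·  ←P0
  n3 'b': d→4
  n4 'bd': d→5
  n5 'bdd': d→6
  n6 'bddd': ·  ←P1
  n7 'ad': ·  ←P2
  n8 'c': ·  ←P3

Failure links (BFS by depth):
  n1('a'): parent n0 fail=0; on 'a' 0 → fail=0;  out ∅∪∅=∅
  n3('b'): parent n0 fail=0; on 'b' 0 → fail=0;  out ∅∪∅=∅
  n8('c'): parent n0 fail=0; on 'c' 0 → fail=0;  out {3}∪∅={3}
  n2('ac'): parent n1 fail=0; on 'c' 0 → fail=8;  out {0}∪{3}={0,3}
  n4('bd'): parent n3 fail=0; on 'd' 0 → fail=0;  out ∅∪∅=∅
  n7('ad'): parent n1 fail=0; on 'd' 0 → fail=0;  out {2}∪∅={2}
  n5('bdd'): parent n4 fail=0; on 'd' 0 → fail=0;  out ∅∪∅=∅
  n6('bddd'): parent n5 fail=0; on 'd' 0 → fail=0;  out {1}∪∅={1}

Text stream:
[0] read 'c'  n0⇒n8  ** P3@[0:0]
[1] read 'b'  n8⇒n3 ·f
[2] read 'a'  n3⇒n1 ·f
[3] read 'b'  n1⇒n3 ·f
[4] read 'd'  n3⇒n4
[5] read 'c'  n4⇒n8 ·f  ** P3@[5:5]
[6] read 'a'  n8⇒n1 ·f
[7] read 'b'  n1⇒n3 ·f
[8] read 'b'  n3⇒n3 ·f
[9] read 'd'  n3⇒n4
[10] read 'd'  n4⇒n5
[11] read 'd'  n5⇒n6  ** P1@[8:11]
[12] read 'a'  n6⇒n1 ·f
[13] read 'b'  n1⇒n3 ·f
[14] read 'd'  n3⇒n4
[15] read 'd'  n4⇒n5
[16] read 'd'  n5⇒n6  ** P1@[13:16]
[17] read 'a'  n6⇒n1 ·f
[18] read 'c'  n1⇒n2  ** P0@[17:18],P3@[18:18]
[19] read 'c'  n2⇒n8 ·f  ** P3@[19:19]
[20] read 'a'  n8⇒n1 ·f
[21] read 'd'  n1⇒n7  ** P2@[20:21]
[22] read 'a'  n7⇒n1 ·f
[23] read 'c'  n1⇒n2  ** P0@[22:23],P3@[23:23]
[24] read 'd'  n2⇒n0 ·f
[25] read 'a'  n0⇒n1
[26] read 'd'  n1⇒n7  ** P2@[25:26]
[27] read 'e'  n7⇒n0 ·f
[28] read 'c'  n0⇒n8  ** P3@[28:28]
[29] read 'd'  n8⇒n0 ·f
[30] read 'e'  n0⇒n0
[31] read 'd'  n0⇒n0
[32] read 'a'  n0⇒n1
[33] read 'd'  n1⇒n7  ** P2@[32:33]
[34] read 'b'  n7⇒n3 ·f
[35] read 'e'  n3⇒n0 ·f
[36] read 'a'  n0⇒n1
[37] read 'd'  n1⇒n7  ** P2@[36:37]
[38] read 'd'  n7⇒n0 ·f
[39] read 'b'  n0⇒n3
[40] read 'd'  n3⇒n4
[41] read 'd'  n4⇒n5
[42] read 'd'  n5⇒n6  ** P1@[39:42]
[43] read 'e'  n6⇒n0 ·f
[44] read 'a'  n0⇒n1
[45] read 'c'  n1⇒n2  ** P0@[44:45],P3@[45:45]
[46] read 'e'  n2⇒n0 ·f
[47] read 'c'  n0⇒n8  ** P3@[47:47]
[48] read 'a'  n8⇒n1 ·f
[49] read 'd'  n1⇒n7  ** P2@[48:49]
[50] read 'a'  n7⇒n1 ·f
[51] read 'c'  n1⇒n2  ** P0@[50:51],P3@[51:51]
[52] read 'b'  n2⇒n3 ·f
[53] read 'd'  n3⇒n4
[54] read 'd'  n4⇒n5
[55] read 'd'  n5⇒n6  ** P1@[52:55]
[56] read 'a'  n6⇒n1 ·f
[57] read 'c'  n1⇒n2  ** P0@[56:57],P3@[57:57]
[58] read 'a'  n2⇒n1 ·f
[59] read 'd'  n1⇒n7  ** P2@[58:59]
[60] read 'a'  n7⇒n1 ·f
[61] read 'c'  n1⇒n2  ** P0@[60:61],P3@[61:61]
[62] read 'a'  n2⇒n1 ·f
[63] read 'c'  n1⇒n2  ** P0@[62:63],P3@[63:63]
[64] read 'a'  n2⇒n1 ·f
[65] read 'd'  n1⇒n7  ** P2@[64:65]
[66] read 'c'  n7⇒n8 ·f  ** P3@[66:66]
[67] read 'a'  n8⇒n1 ·f
[68] read 'c'  n1⇒n2  ** P0@[67:68],P3@[68:68]
[69] read 'b'  n2⇒n3 ·f
[70] read 'd'  n3⇒n4
[71] read 'd'  n4⇒n5
[72] read 'd'  n5⇒n6  ** P1@[69:72]
[73] read 'c'  n6⇒n8 ·f  ** P3@[73:73]
[74] read 'a'  n8⇒n1 ·f

Matches: [[0,3],[5,3],[11,1],[16,1],[18,0],[18,3],[19,3],[21,2],[23,0],[23,3],[26,2],[28,3],[33,2],[37,2],[42,1],[45,0],[45,3],[47,3],[49,2],[51,0],[51,3],[55,1],[57,0],[57,3],[59,2],[61,0],[61,3],[63,0],[63,3],[65,2],[66,3],[68,0],[68,3],[72,1],[73,3]]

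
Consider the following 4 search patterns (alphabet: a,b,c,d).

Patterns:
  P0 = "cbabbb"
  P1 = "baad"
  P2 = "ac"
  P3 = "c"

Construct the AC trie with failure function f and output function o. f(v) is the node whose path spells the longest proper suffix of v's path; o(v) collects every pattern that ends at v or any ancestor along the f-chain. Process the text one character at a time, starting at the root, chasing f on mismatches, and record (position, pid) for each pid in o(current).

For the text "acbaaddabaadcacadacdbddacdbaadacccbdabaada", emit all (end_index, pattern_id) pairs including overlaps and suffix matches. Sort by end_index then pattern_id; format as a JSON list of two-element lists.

Construct AC machine:
Trie (insert patterns):
  0='ε' goto a→11 b→7 c→1
  1='c' goto b→2  [P3 ends]
  2='cb' goto a→3
  3='cba' goto b→4
  4='cbab' goto b→5
  5='cbabb' goto b→6
  6='cbabbb' goto ·  [P0 ends]
  7='b' goto a→8
  8='ba' goto a→9
  9='baa' goto d→10
  10='baad' goto ·  [P1 ends]
  11='a' goto c→12
  12='ac' goto ·  [P2 ends]

BFS fail/out derivation:
  n1('c'): parent n0 fail=0; on 'c' 0 → fail=0;  out {3}∪∅={3}
  n7('b'): parent n0 fail=0; on 'b' 0 → fail=0;  out ∅∪∅=∅
  n11('a'): parent n0 fail=0; on 'a' 0 → fail=0;  out ∅∪∅=∅
  n2('cb'): parent n1 fail=0; on 'b' 0 → fail=7;  out ∅∪∅=∅
  n8('ba'): parent n7 fail=0; on 'a' 0 → fail=11;  out ∅∪∅=∅
  n12('ac'): parent n11 fail=0; on 'c' 0 → fail=1;  out {2}∪{3}={2,3}
  n3('cba'): parent n2 fail=7; on 'a' 7 → fail=8;  out ∅∪∅=∅
  n9('baa'): parent n8 fail=11; on 'a' 11→0 → fail=11;  out ∅∪∅=∅
  n4('cbab'): parent n3 fail=8; on 'b' 8→11→0 → fail=7;  out ∅∪∅=∅
  n10('baad'): parent n9 fail=11; on 'd' 11→0 → fail=0;  out {1}∪∅={1}
  n5('cbabb'): parent n4 fail=7; on 'b' 7→0 → fail=7;  out ∅∪∅=∅
  n6('cbabbb'): parent n5 fail=7; on 'b' 7→0 → fail=7;  out {0}∪∅={0}

Scan:
i=0 'a': node 0→11
i=1 'c': node 11→12  ** P2@[0:1],P3@[1:1]
i=2 'b': node 12→2 (via fail)
i=3 'a': node 2→3
i=4 'a': node 3→9 (via fail)
i=5 'd': node 9→10  ** P1@[2:5]
i=6 'd': node 10→0 (via fail)
i=7 'a': node 0→11
i=8 'b': node 11→7 (via fail)
i=9 'a': node 7→8
i=10 'a': node 8→9
i=11 'd': node 9→10  ** P1@[8:11]
i=12 'c': node 10→1 (via fail)  ** P3@[12:12]
i=13 'a': node 1→11 (via fail)
i=14 'c': node 11→12  ** P2@[13:14],P3@[14:14]
i=15 'a': node 12→11 (via fail)
i=16 'd': node 11→0 (via fail)
i=17 'a': node 0→11
i=18 'c': node 11→12  ** P2@[17:18],P3@[18:18]
i=19 'd': node 12→0 (via fail)
i=20 'b': node 0→7
i=21 'd': node 7→0 (via fail)
i=22 'd': node 0→0
i=23 'a': node 0→11
i=24 'c': node 11→12  ** P2@[23:24],P3@[24:24]
i=25 'd': node 12→0 (via fail)
i=26 'b': node 0→7
i=27 'a': node 7→8
i=28 'a': node 8→9
i=29 'd': node 9→10  ** P1@[26:29]
i=30 'a': node 10→11 (via fail)
i=31 'c': node 11→12  ** P2@[30:31],P3@[31:31]
i=32 'c': node 12→1 (via fail)  ** P3@[32:32]
i=33 'c': node 1→1 (via fail)  ** P3@[33:33]
i=34 'b': node 1→2
i=35 'd': node 2→0 (via fail)
i=36 'a': node 0→11
i=37 'b': node 11→7 (via fail)
i=38 'a': node 7→8
i=39 'a': node 8→9
i=40 'd': node 9→10  ** P1@[37:40]
i=41 'a': node 10→11 (via fail)

Matches: [[1,2],[1,3],[5,1],[11,1],[12,3],[14,2],[14,3],[18,2],[18,3],[24,2],[24,3],[29,1],[31,2],[31,3],[32,3],[33,3],[40,1]]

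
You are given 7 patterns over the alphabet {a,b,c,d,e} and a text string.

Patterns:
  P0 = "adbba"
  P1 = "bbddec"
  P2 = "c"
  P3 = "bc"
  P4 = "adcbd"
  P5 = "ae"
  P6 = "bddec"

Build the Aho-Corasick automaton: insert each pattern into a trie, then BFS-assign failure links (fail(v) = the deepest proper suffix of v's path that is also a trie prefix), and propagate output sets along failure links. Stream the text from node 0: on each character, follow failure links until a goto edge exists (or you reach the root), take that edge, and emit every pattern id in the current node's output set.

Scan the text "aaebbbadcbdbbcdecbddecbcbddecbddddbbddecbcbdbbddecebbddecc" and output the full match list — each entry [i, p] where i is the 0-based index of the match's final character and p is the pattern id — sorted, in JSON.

Build automaton:
Trie (insert patterns):
  0='ε' goto a→1 b→6 c→12
  1='a' goto d→2 e→17
  2='ad' goto b→3 c→14
  3='adb' goto b→4
  4='adbb' goto a→5
  5='adbba' goto ·  ←P0
  6='b' goto b→7 c→13 d→18
  7='bb' goto d→8
  8='bbd' goto d→9
  9='bbdd' goto e→10
  10='bbdde' goto c→11
  11='bbddec' goto ·  ←P1
  12='c' goto ·  ←P2
  13='bc' goto ·  ←P3
  14='adc' goto b→15
  15='adcb' goto d→16
  16='adcbd' goto ·  ←P4
  17='ae' goto ·  ←P5
  18='bd' goto d→19
  19='bdd' goto e→20
  20='bdde' goto c→21
  21='bddec' goto ·  ←P6

Failure links (BFS by depth):
  fail(1) 'a': from fail(0)=0 chase 'a': 0 ⇒ 0;  out=∅∪out(0)=∅
  fail(6) 'b': from fail(0)=0 chase 'b': 0 ⇒ 0;  out=∅∪out(0)=∅
  fail(12) 'c': from fail(0)=0 chase 'c': 0 ⇒ 0;  out={2}∪out(0)={2}
  fail(2) 'ad': from fail(1)=0 chase 'd': 0 ⇒ 0;  out=∅∪out(0)=∅
  fail(7) 'bb': from fail(6)=0 chase 'b': 0 ⇒ 6;  out=∅∪out(6)=∅
  fail(13) 'bc': from fail(6)=0 chase 'c': 0 ⇒ 12;  out={3}∪out(12)={2,3}
  fail(17) 'ae': from fail(1)=0 chase 'e': 0 ⇒ 0;  out={5}∪out(0)={5}
  fail(18) 'bd': from fail(6)=0 chase 'd': 0 ⇒ 0;  out=∅∪out(0)=∅
  fail(3) 'adb': from fail(2)=0 chase 'b': 0 ⇒ 6;  out=∅∪out(6)=∅
  fail(8) 'bbd': from fail(7)=6 chase 'd': 6 ⇒ 18;  out=∅∪out(18)=∅
  fail(14) 'adc': from fail(2)=0 chase 'c': 0 ⇒ 12;  out=∅∪out(12)={2}
  fail(19) 'bdd': from fail(18)=0 chase 'd': 0 ⇒ 0;  out=∅∪out(0)=∅
  fail(4) 'adbb': from fail(3)=6 chase 'b': 6 ⇒ 7;  out=∅∪out(7)=∅
  fail(9) 'bbdd': from fail(8)=18 chase 'd': 18 ⇒ 19;  out=∅∪out(19)=∅
  fail(15) 'adcb': from fail(14)=12 chase 'b': 12→0 ⇒ 6;  out=∅∪out(6)=∅
  fail(20) 'bdde': from fail(19)=0 chase 'e': 0 ⇒ 0;  out=∅∪out(0)=∅
  fail(5) 'adbba': from fail(4)=7 chase 'a': 7→6→0 ⇒ 1;  out={0}∪out(1)={0}
  fail(10) 'bbdde': from fail(9)=19 chase 'e': 19 ⇒ 20;  out=∅∪out(20)=∅
  fail(16) 'adcbd': from fail(15)=6 chase 'd': 6 ⇒ 18;  out={4}∪out(18)={4}
  fail(21) 'bddec': from fail(20)=0 chase 'c': 0 ⇒ 12;  out={6}∪out(12)={2,6}
  fail(11) 'bbddec': from fail(10)=20 chase 'c': 20 ⇒ 21;  out={1}∪out(21)={1,2,6}

Text stream:
i=0 'a': node 0→1
i=1 'a': node 1→1 (via fail)
i=2 'e': node 1→17  emit P5@[1:2]
i=3 'b': node 17→6 (via fail)
i=4 'b': node 6→7
i=5 'b': node 7→7 (via fail)
i=6 'a': node 7→1 (via fail)
i=7 'd': node 1→2
i=8 'c': node 2→14  emit P2@[8:8]
i=9 'b': node 14→15
i=10 'd': node 15→16  emit P4@[6:10]
i=11 'b': node 16→6 (via fail)
i=12 'b': node 6→7
i=13 'c': node 7→13 (via fail)  emit P2@[13:13],P3@[12:13]
i=14 'd': node 13→0 (via fail)
i=15 'e': node 0→0
i=16 'c': node 0→12  emit P2@[16:16]
i=17 'b': node 12→6 (via fail)
i=18 'd': node 6→18
i=19 'd': node 18→19
i=20 'e': node 19→20
i=21 'c': node 20→21  emit P2@[21:21],P6@[17:21]
i=22 'b': node 21→6 (via fail)
i=23 'c': node 6→13  emit P2@[23:23],P3@[22:23]
i=24 'b': node 13→6 (via fail)
i=25 'd': node 6→18
i=26 'd': node 18→19
i=27 'e': node 19→20
i=28 'c': node 20→21  emit P2@[28:28],P6@[24:28]
i=29 'b': node 21→6 (via fail)
i=30 'd': node 6→18
i=31 'd': node 18→19
i=32 'd': node 19→0 (via fail)
i=33 'd': node 0→0
i=34 'b': node 0→6
i=35 'b': node 6→7
i=36 'd': node 7→8
i=37 'd': node 8→9
i=38 'e': node 9→10
i=39 'c': node 10→11  emit P1@[34:39],P2@[39:39],P6@[35:39]
i=40 'b': node 11→6 (via fail)
i=41 'c': node 6→13  emit P2@[41:41],P3@[40:41]
i=42 'b': node 13→6 (via fail)
i=43 'd': node 6→18
i=44 'b': node 18→6 (via fail)
i=45 'b': node 6→7
i=46 'd': node 7→8
i=47 'd': node 8→9
i=48 'e': node 9→10
i=49 'c': node 10→11  emit P1@[44:49],P2@[49:49],P6@[45:49]
i=50 'e': node 11→0 (via fail)
i=51 'b': node 0→6
i=52 'b': node 6→7
i=53 'd': node 7→8
i=54 'd': node 8→9
i=55 'e': node 9→10
i=56 'c': node 10→11  emit P1@[51:56],P2@[56:56],P6@[52:56]
i=57 'c': node 11→12 (via fail)  emit P2@[57:57]

Result: [[2,5],[8,2],[10,4],[13,2],[13,3],[16,2],[21,2],[21,6],[23,2],[23,3],[28,2],[28,6],[39,1],[39,2],[39,6],[41,2],[41,3],[49,1],[49,2],[49,6],[56,1],[56,2],[56,6],[57,2]]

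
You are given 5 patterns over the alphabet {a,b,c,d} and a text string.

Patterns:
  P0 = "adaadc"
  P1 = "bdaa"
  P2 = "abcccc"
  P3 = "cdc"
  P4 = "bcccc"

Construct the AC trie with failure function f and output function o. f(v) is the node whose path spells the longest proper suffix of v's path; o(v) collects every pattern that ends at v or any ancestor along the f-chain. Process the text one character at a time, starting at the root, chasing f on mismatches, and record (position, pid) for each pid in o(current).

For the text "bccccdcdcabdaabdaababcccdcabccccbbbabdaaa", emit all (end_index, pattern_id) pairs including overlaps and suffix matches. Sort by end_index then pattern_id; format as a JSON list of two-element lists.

Build:
Trie nodes:
  n0 'ε': a→1 b→7 c→16
  n1 'a': b→11 d→2
  n2 'ad': a→3
  n3 'ada': a→4
  n4 'adaa': d→5
  n5 'adaad': c→6
  n6 'adaadc': ·  [P0 ends]
  n7 'b': c→19 d→8
  n8 'bd': a→9
  n9 'bda': a→10
  n10 'bdaa': ·  [P1 ends]
  n11 'ab': c→12
  n12 'abc': c→13
  n13 'abcc': c→14
  n14 'abccc': c→15
  n15 'abcccc': ·  [P2 ends]
  n16 'c': d→17
  n17 'cd': c→18
  n18 'cdc': ·  [P3 ends]
  n19 'bc': c→20
  n20 'bcc': c→21
  n21 'bccc': c→22
  n22 'bcccc': ·  [P4 ends]

Failure links (BFS by depth):
  fail(1) 'a': from fail(0)=0 chase 'a': 0 ⇒ 0;  out=∅∪out(0)=∅
  fail(7) 'b': from fail(0)=0 chase 'b': 0 ⇒ 0;  out=∅∪out(0)=∅
  fail(16) 'c': from fail(0)=0 chase 'c': 0 ⇒ 0;  out=∅∪out(0)=∅
  fail(2) 'ad': from fail(1)=0 chase 'd': 0 ⇒ 0;  out=∅∪out(0)=∅
  fail(8) 'bd': from fail(7)=0 chase 'd': 0 ⇒ 0;  out=∅∪out(0)=∅
  fail(11) 'ab': from fail(1)=0 chase 'b': 0 ⇒ 7;  out=∅∪out(7)=∅
  fail(17) 'cd': from fail(16)=0 chase 'd': 0 ⇒ 0;  out=∅∪out(0)=∅
  fail(19) 'bc': from fail(7)=0 chase 'c': 0 ⇒ 16;  out=∅∪out(16)=∅
  fail(3) 'ada': from fail(2)=0 chase 'a': 0 ⇒ 1;  out=∅∪out(1)=∅
  fail(9) 'bda': from fail(8)=0 chase 'a': 0 ⇒ 1;  out=∅∪out(1)=∅
  fail(12) 'abc': from fail(11)=7 chase 'c': 7 ⇒ 19;  out=∅∪out(19)=∅
  fail(18) 'cdc': from fail(17)=0 chase 'c': 0 ⇒ 16;  out={3}∪out(16)={3}
  fail(20) 'bcc': from fail(19)=16 chase 'c': 16→0 ⇒ 16;  out=∅∪out(16)=∅
  fail(4) 'adaa': from fail(3)=1 chase 'a': 1→0 ⇒ 1;  out=∅∪out(1)=∅
  fail(10) 'bdaa': from fail(9)=1 chase 'a': 1→0 ⇒ 1;  out={1}∪out(1)={1}
  fail(13) 'abcc': from fail(12)=19 chase 'c': 19 ⇒ 20;  out=∅∪out(20)=∅
  fail(21) 'bccc': from fail(20)=16 chase 'c': 16→0 ⇒ 16;  out=∅∪out(16)=∅
  fail(5) 'adaad': from fail(4)=1 chase 'd': 1 ⇒ 2;  out=∅∪out(2)=∅
  fail(14) 'abccc': from fail(13)=20 chase 'c': 20 ⇒ 21;  out=∅∪out(21)=∅
  fail(22) 'bcccc': from fail(21)=16 chase 'c': 16→0 ⇒ 16;  out={4}∪out(16)={4}
  fail(6) 'adaadc': from fail(5)=2 chase 'c': 2→0 ⇒ 16;  out={0}∪out(16)={0}
  fail(15) 'abcccc': from fail(14)=21 chase 'c': 21 ⇒ 22;  out={2}∪out(22)={2,4}

Text stream:
[0] read 'b'  n0⇒n7
[1] read 'c'  n7⇒n19
[2] read 'c'  n19⇒n20
[3] read 'c'  n20⇒n21
[4] read 'c'  n21⇒n22  emit P4@[0:4]
[5] read 'd'  n22⇒n17 ·f
[6] read 'c'  n17⇒n18  emit P3@[4:6]
[7] read 'd'  n18⇒n17 ·f
[8] read 'c'  n17⇒n18  emit P3@[6:8]
[9] read 'a'  n18⇒n1 ·f
[10] read 'b'  n1⇒n11
[11] read 'd'  n11⇒n8 ·f
[12] read 'a'  n8⇒n9
[13] read 'a'  n9⇒n10  emit P1@[10:13]
[14] read 'b'  n10⇒n11 ·f
[15] read 'd'  n11⇒n8 ·f
[16] read 'a'  n8⇒n9
[17] read 'a'  n9⇒n10  emit P1@[14:17]
[18] read 'b'  n10⇒n11 ·f
[19] read 'a'  n11⇒n1 ·f
[20] read 'b'  n1⇒n11
[21] read 'c'  n11⇒n12
[22] read 'c'  n12⇒n13
[23] read 'c'  n13⇒n14
[24] read 'd'  n14⇒n17 ·f
[25] read 'c'  n17⇒n18  emit P3@[23:25]
[26] read 'a'  n18⇒n1 ·f
[27] read 'b'  n1⇒n11
[28] read 'c'  n11⇒n12
[29] read 'c'  n12⇒n13
[30] read 'c'  n13⇒n14
[31] read 'c'  n14⇒n15  emit P2@[26:31],P4@[27:31]
[32] read 'b'  n15⇒n7 ·f
[33] read 'b'  n7⇒n7 ·f
[34] read 'b'  n7⇒n7 ·f
[35] read 'a'  n7⇒n1 ·f
[36] read 'b'  n1⇒n11
[37] read 'd'  n11⇒n8 ·f
[38] read 'a'  n8⇒n9
[39] read 'a'  n9⇒n10  emit P1@[36:39]
[40] read 'a'  n10⇒n1 ·f

All matches (sorted): [[4,4],[6,3],[8,3],[13,1],[17,1],[25,3],[31,2],[31,4],[39,1]]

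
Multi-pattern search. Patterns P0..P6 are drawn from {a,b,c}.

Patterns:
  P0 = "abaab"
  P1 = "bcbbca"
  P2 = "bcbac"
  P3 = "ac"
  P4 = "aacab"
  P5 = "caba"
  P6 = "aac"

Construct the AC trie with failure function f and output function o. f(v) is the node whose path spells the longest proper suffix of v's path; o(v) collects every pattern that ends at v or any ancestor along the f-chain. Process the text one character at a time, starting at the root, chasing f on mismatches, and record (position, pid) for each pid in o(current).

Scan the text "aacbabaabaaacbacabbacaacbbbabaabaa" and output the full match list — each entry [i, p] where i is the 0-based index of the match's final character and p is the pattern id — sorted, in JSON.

Build automaton:
Trie nodes:
  n0 'ε': a→1 b→6 c→19
  n1 'a': a→15 b→2 c→14
  n2 'ab': a→3
  n3 'aba': a→4
  n4 'abaa': b→5
  n5 'abaab': ·  ←P0
  n6 'b': c→7
  n7 'bc': b→8
  n8 'bcb': a→12 b→9
  n9 'bcbb': c→10
  n10 'bcbbc': a→11
  n11 'bcbbca': ·  ←P1
  n12 'bcba': c→13
  n13 'bcbac': ·  ←P2
  n14 'ac': ·  ←P3
  n15 'aa': c→16
  n16 'aac': a→17  ←P6
  n17 'aaca': b→18
  n18 'aacab': ·  ←P4
  n19 'c': a→20
  n20 'ca': b→21
  n21 'cab': a→22
  n22 'caba': ·  ←P5

BFS fail/out derivation:
  n1('a'): parent n0 fail=0; on 'a' 0 → fail=0;  out ∅∪∅=∅
  n6('b'): parent n0 fail=0; on 'b' 0 → fail=0;  out ∅∪∅=∅
  n19('c'): parent n0 fail=0; on 'c' 0 → fail=0;  out ∅∪∅=∅
  n2('ab'): parent n1 fail=0; on 'b' 0 → fail=6;  out ∅∪∅=∅
  n7('bc'): parent n6 fail=0; on 'c' 0 → fail=19;  out ∅∪∅=∅
  n14('ac'): parent n1 fail=0; on 'c' 0 → fail=19;  out {3}∪∅={3}
  n15('aa'): parent n1 fail=0; on 'a' 0 → fail=1;  out ∅∪∅=∅
  n20('ca'): parent n19 fail=0; on 'a' 0 → fail=1;  out ∅∪∅=∅
  n3('aba'): parent n2 fail=6; on 'a' 6→0 → fail=1;  out ∅∪∅=∅
  n8('bcb'): parent n7 fail=19; on 'b' 19→0 → fail=6;  out ∅∪∅=∅
  n16('aac'): parent n15 fail=1; on 'c' 1 → fail=14;  out {6}∪{3}={3,6}
  n21('cab'): parent n20 fail=1; on 'b' 1 → fail=2;  out ∅∪∅=∅
  n4('abaa'): parent n3 fail=1; on 'a' 1 → fail=15;  out ∅∪∅=∅
  n9('bcbb'): parent n8 fail=6; on 'b' 6→0 → fail=6;  out ∅∪∅=∅
  n12('bcba'): parent n8 fail=6; on 'a' 6→0 → fail=1;  out ∅∪∅=∅
  n17('aaca'): parent n16 fail=14; on 'a' 14→19 → fail=20;  out ∅∪∅=∅
  n22('caba'): parent n21 fail=2; on 'a' 2 → fail=3;  out {5}∪∅={5}
  n5('abaab'): parent n4 fail=15; on 'b' 15→1 → fail=2;  out {0}∪∅={0}
  n10('bcbbc'): parent n9 fail=6; on 'c' 6 → fail=7;  out ∅∪∅=∅
  n13('bcbac'): parent n12 fail=1; on 'c' 1 → fail=14;  out {2}∪{3}={2,3}
  n18('aacab'): parent n17 fail=20; on 'b' 20 → fail=21;  out {4}∪∅={4}
  n11('bcbbca'): parent n10 fail=7; on 'a' 7→19 → fail=20;  out {1}∪∅={1}

Scan:
[0] read 'a'  n0⇒n1
[1] read 'a'  n1⇒n15
[2] read 'c'  n15⇒n16  emit P3@[1:2],P6@[0:2]
[3] read 'b'  n16⇒n6 (via fail)
[4] read 'a'  n6⇒n1 (via fail)
[5] read 'b'  n1⇒n2
[6] read 'a'  n2⇒n3
[7] read 'a'  n3⇒n4
[8] read 'b'  n4⇒n5  emit P0@[4:8]
[9] read 'a'  n5⇒n3 (via fail)
[10] read 'a'  n3⇒n4
[11] read 'a'  n4⇒n15 (via fail)
[12] read 'c'  n15⇒n16  emit P3@[11:12],P6@[10:12]
[13] read 'b'  n16⇒n6 (via fail)
[14] read 'a'  n6⇒n1 (via fail)
[15] read 'c'  n1⇒n14  emit P3@[14:15]
[16] read 'a'  n14⇒n20 (via fail)
[17] read 'b'  n20⇒n21
[18] read 'b'  n21⇒n6 (via fail)
[19] read 'a'  n6⇒n1 (via fail)
[20] read 'c'  n1⇒n14  emit P3@[19:20]
[21] read 'a'  n14⇒n20 (via fail)
[22] read 'a'  n20⇒n15 (via fail)
[23] read 'c'  n15⇒n16  emit P3@[22:23],P6@[21:23]
[24] read 'b'  n16⇒n6 (via fail)
[25] read 'b'  n6⇒n6 (via fail)
[26] read 'b'  n6⇒n6 (via fail)
[27] read 'a'  n6⇒n1 (via fail)
[28] read 'b'  n1⇒n2
[29] read 'a'  n2⇒n3
[30] read 'a'  n3⇒n4
[31] read 'b'  n4⇒n5  emit P0@[27:31]
[32] read 'a'  n5⇒n3 (via fail)
[33] read 'a'  n3⇒n4

Result: [[2,3],[2,6],[8,0],[12,3],[12,6],[15,3],[20,3],[23,3],[23,6],[31,0]]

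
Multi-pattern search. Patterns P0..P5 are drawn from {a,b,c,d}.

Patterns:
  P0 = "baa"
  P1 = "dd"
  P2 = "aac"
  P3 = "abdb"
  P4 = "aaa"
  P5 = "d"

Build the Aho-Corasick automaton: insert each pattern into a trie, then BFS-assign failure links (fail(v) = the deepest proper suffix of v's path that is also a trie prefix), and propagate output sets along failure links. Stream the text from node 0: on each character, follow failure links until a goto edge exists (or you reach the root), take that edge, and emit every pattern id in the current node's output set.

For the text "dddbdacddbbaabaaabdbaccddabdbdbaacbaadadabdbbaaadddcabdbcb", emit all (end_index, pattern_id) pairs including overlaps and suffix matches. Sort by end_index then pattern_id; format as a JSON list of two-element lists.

Construct AC machine:
Trie (insert patterns):
  0='ε' goto a→6 b→1 d→4
  1='b' goto a→2
  2='ba' goto a→3
  3='baa' goto ·  [P0 ends]
  4='d' goto d→5  [P5 ends]
  5='dd' goto ·  [P1 ends]
  6='a' goto a→7 b→9
  7='aa' goto a→12 c→8
  8='aac' goto ·  [P2 ends]
  9='ab' goto d→10
  10='abd' goto b→11
  11='abdb' goto ·  [P3 ends]
  12='aaa' goto ·  [P4 ends]

BFS fail/out derivation:
  fail(1) 'b': from fail(0)=0 chase 'b': 0 ⇒ 0;  out=∅∪out(0)=∅
  fail(4) 'd': from fail(0)=0 chase 'd': 0 ⇒ 0;  out={5}∪out(0)={5}
  fail(6) 'a': from fail(0)=0 chase 'a': 0 ⇒ 0;  out=∅∪out(0)=∅
  fail(2) 'ba': from fail(1)=0 chase 'a': 0 ⇒ 6;  out=∅∪out(6)=∅
  fail(5) 'dd': from fail(4)=0 chase 'd': 0 ⇒ 4;  out={1}∪out(4)={1,5}
  fail(7) 'aa': from fail(6)=0 chase 'a': 0 ⇒ 6;  out=∅∪out(6)=∅
  fail(9) 'ab': from fail(6)=0 chase 'b': 0 ⇒ 1;  out=∅∪out(1)=∅
  fail(3) 'baa': from fail(2)=6 chase 'a': 6 ⇒ 7;  out={0}∪out(7)={0}
  fail(8) 'aac': from fail(7)=6 chase 'c': 6→0 ⇒ 0;  out={2}∪out(0)={2}
  fail(10) 'abd': from fail(9)=1 chase 'd': 1→0 ⇒ 4;  out=∅∪out(4)={5}
  fail(12) 'aaa': from fail(7)=6 chase 'a': 6 ⇒ 7;  out={4}∪out(7)={4}
  fail(11) 'abdb': from fail(10)=4 chase 'b': 4→0 ⇒ 1;  out={3}∪out(1)={3}

Text stream:
i=0 'd': node 0→4  ** P5@[0:0]
i=1 'd': node 4→5  ** P1@[0:1],P5@[1:1]
i=2 'd': node 5→5 ·f  ** P1@[1:2],P5@[2:2]
i=3 'b': node 5→1 ·f
i=4 'd': node 1→4 ·f  ** P5@[4:4]
i=5 'a': node 4→6 ·f
i=6 'c': node 6→0 ·f
i=7 'd': node 0→4  ** P5@[7:7]
i=8 'd': node 4→5  ** P1@[7:8],P5@[8:8]
i=9 'b': node 5→1 ·f
i=10 'b': node 1→1 ·f
i=11 'a': node 1→2
i=12 'a': node 2→3  ** P0@[10:12]
i=13 'b': node 3→9 ·f
i=14 'a': node 9→2 ·f
i=15 'a': node 2→3  ** P0@[13:15]
i=16 'a': node 3→12 ·f  ** P4@[14:16]
i=17 'b': node 12→9 ·f
i=18 'd': node 9→10  ** P5@[18:18]
i=19 'b': node 10→11  ** P3@[16:19]
i=20 'a': node 11→2 ·f
i=21 'c': node 2→0 ·f
i=22 'c': node 0→0
i=23 'd': node 0→4  ** P5@[23:23]
i=24 'd': node 4→5  ** P1@[23:24],P5@[24:24]
i=25 'a': node 5→6 ·f
i=26 'b': node 6→9
i=27 'd': node 9→10  ** P5@[27:27]
i=28 'b': node 10→11  ** P3@[25:28]
i=29 'd': node 11→4 ·f  ** P5@[29:29]
i=30 'b': node 4→1 ·f
i=31 'a': node 1→2
i=32 'a': node 2→3  ** P0@[30:32]
i=33 'c': node 3→8 ·f  ** P2@[31:33]
i=34 'b': node 8→1 ·f
i=35 'a': node 1→2
i=36 'a': node 2→3  ** P0@[34:36]
i=37 'd': node 3→4 ·f  ** P5@[37:37]
i=38 'a': node 4→6 ·f
i=39 'd': node 6→4 ·f  ** P5@[39:39]
i=40 'a': node 4→6 ·f
i=41 'b': node 6→9
i=42 'd': node 9→10  ** P5@[42:42]
i=43 'b': node 10→11  ** P3@[40:43]
i=44 'b': node 11→1 ·f
i=45 'a': node 1→2
i=46 'a': node 2→3  ** P0@[44:46]
i=47 'a': node 3→12 ·f  ** P4@[45:47]
i=48 'd': node 12→4 ·f  ** P5@[48:48]
i=49 'd': node 4→5  ** P1@[48:49],P5@[49:49]
i=50 'd': node 5→5 ·f  ** P1@[49:50],P5@[50:50]
i=51 'c': node 5→0 ·f
i=52 'a': node 0→6
i=53 'b': node 6→9
i=54 'd': node 9→10  ** P5@[54:54]
i=55 'b': node 10→11  ** P3@[52:55]
i=56 'c': node 11→0 ·f
i=57 'b': node 0→1

Matches: [[0,5],[1,1],[1,5],[2,1],[2,5],[4,5],[7,5],[8,1],[8,5],[12,0],[15,0],[16,4],[18,5],[19,3],[23,5],[24,1],[24,5],[27,5],[28,3],[29,5],[32,0],[33,2],[36,0],[37,5],[39,5],[42,5],[43,3],[46,0],[47,4],[48,5],[49,1],[49,5],[50,1],[50,5],[54,5],[55,3]]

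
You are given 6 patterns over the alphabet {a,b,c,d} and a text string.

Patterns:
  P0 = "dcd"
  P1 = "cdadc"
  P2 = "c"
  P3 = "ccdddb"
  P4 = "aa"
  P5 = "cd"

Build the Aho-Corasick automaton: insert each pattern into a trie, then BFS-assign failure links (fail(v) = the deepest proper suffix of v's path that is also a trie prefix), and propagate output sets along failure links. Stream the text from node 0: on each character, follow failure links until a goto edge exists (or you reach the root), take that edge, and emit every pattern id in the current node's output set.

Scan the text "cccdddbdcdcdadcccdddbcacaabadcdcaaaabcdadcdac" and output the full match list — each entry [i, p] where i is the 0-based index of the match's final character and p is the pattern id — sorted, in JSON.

Build:
Trie (insert patterns):
  n0 'ε': a→14 c→4 d→1
  n1 'd': c→2
  n2 'dc': d→3
  n3 'dcd': ·  ←P0
  n4 'c': c→9 d→5  ←P2
  n5 'cd': a→6  ←P5
  n6 'cda': d→7
  n7 'cdad': c→8
  n8 'cdadc': ·  ←P1
  n9 'cc': d→10
  n10 'ccd': d→11
  n11 'ccdd': d→12
  n12 'ccddd': b→13
  n13 'ccdddb': ·  ←P3
  n14 'a': a→15
  n15 'aa': ·  ←P4

Failure links (BFS by depth):
  n1('d'): parent n0 fail=0; on 'd' 0 → fail=0;  out ∅∪∅=∅
  n4('c'): parent n0 fail=0; on 'c' 0 → fail=0;  out {2}∪∅={2}
  n14('a'): parent n0 fail=0; on 'a' 0 → fail=0;  out ∅∪∅=∅
  n2('dc'): parent n1 fail=0; on 'c' 0 → fail=4;  out ∅∪{2}={2}
  n5('cd'): parent n4 fail=0; on 'd' 0 → fail=1;  out {5}∪∅={5}
  n9('cc'): parent n4 fail=0; on 'c' 0 → fail=4;  out ∅∪{2}={2}
  n15('aa'): parent n14 fail=0; on 'a' 0 → fail=14;  out {4}∪∅={4}
  n3('dcd'): parent n2 fail=4; on 'd' 4 → fail=5;  out {0}∪{5}={0,5}
  n6('cda'): parent n5 fail=1; on 'a' 1→0 → fail=14;  out ∅∪∅=∅
  n10('ccd'): parent n9 fail=4; on 'd' 4 → fail=5;  out ∅∪{5}={5}
  n7('cdad'): parent n6 fail=14; on 'd' 14→0 → fail=1;  out ∅∪∅=∅
  n11('ccdd'): parent n10 fail=5; on 'd' 5→1→0 → fail=1;  out ∅∪∅=∅
  n8('cdadc'): parent n7 fail=1; on 'c' 1 → fail=2;  out {1}∪{2}={1,2}
  n12('ccddd'): parent n11 fail=1; on 'd' 1→0 → fail=1;  out ∅∪∅=∅
  n13('ccdddb'): parent n12 fail=1; on 'b' 1→0 → fail=0;  out {3}∪∅={3}

Text stream:
pos 0 'c': at 4  → match P2@[0:0]
pos 1 'c': at 9  → match P2@[1:1]
pos 2 'c': at 9 (via fail)  → match P2@[2:2]
pos 3 'd': at 10  → match P5@[2:3]
pos 4 'd': at 11
pos 5 'd': at 12
pos 6 'b': at 13  → match P3@[1:6]
pos 7 'd': at 1 (via fail)
pos 8 'c': at 2  → match P2@[8:8]
pos 9 'd': at 3  → match P0@[7:9],P5@[8:9]
pos 10 'c': at 2 (via fail)  → match P2@[10:10]
pos 11 'd': at 3  → match P0@[9:11],P5@[10:11]
pos 12 'a': at 6 (via fail)
pos 13 'd': at 7
pos 14 'c': at 8  → match P1@[10:14],P2@[14:14]
pos 15 'c': at 9 (via fail)  → match P2@[15:15]
pos 16 'c': at 9 (via fail)  → match P2@[16:16]
pos 17 'd': at 10  → match P5@[16:17]
pos 18 'd': at 11
pos 19 'd': at 12
pos 20 'b': at 13  → match P3@[15:20]
pos 21 'c': at 4 (via fail)  → match P2@[21:21]
pos 22 'a': at 14 (via fail)
pos 23 'c': at 4 (via fail)  → match P2@[23:23]
pos 24 'a': at 14 (via fail)
pos 25 'a': at 15  → match P4@[24:25]
pos 26 'b': at 0 (via fail)
pos 27 'a': at 14
pos 28 'd': at 1 (via fail)
pos 29 'c': at 2  → match P2@[29:29]
pos 30 'd': at 3  → match P0@[28:30],P5@[29:30]
pos 31 'c': at 2 (via fail)  → match P2@[31:31]
pos 32 'a': at 14 (via fail)
pos 33 'a': at 15  → match P4@[32:33]
pos 34 'a': at 15 (via fail)  → match P4@[33:34]
pos 35 'a': at 15 (via fail)  → match P4@[34:35]
pos 36 'b': at 0 (via fail)
pos 37 'c': at 4  → match P2@[37:37]
pos 38 'd': at 5  → match P5@[37:38]
pos 39 'a': at 6
pos 40 'd': at 7
pos 41 'c': at 8  → match P1@[37:41],P2@[41:41]
pos 42 'd': at 3 (via fail)  → match P0@[40:42],P5@[41:42]
pos 43 'a': at 6 (via fail)
pos 44 'c': at 4 (via fail)  → match P2@[44:44]

Matches: [[0,2],[1,2],[2,2],[3,5],[6,3],[8,2],[9,0],[9,5],[10,2],[11,0],[11,5],[14,1],[14,2],[15,2],[16,2],[17,5],[20,3],[21,2],[23,2],[25,4],[29,2],[30,0],[30,5],[31,2],[33,4],[34,4],[35,4],[37,2],[38,5],[41,1],[41,2],[42,0],[42,5],[44,2]]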